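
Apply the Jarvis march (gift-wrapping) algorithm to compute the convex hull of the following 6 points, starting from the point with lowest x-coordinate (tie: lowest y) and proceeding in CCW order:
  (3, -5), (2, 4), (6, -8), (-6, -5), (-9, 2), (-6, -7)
Hull (CCW) = [(-9, 2), (-6, -7), (6, -8), (2, 4)]

Jarvis march: at each step, from the current hull vertex p, select the next vertex q as the point such that every other point lies strictly to the left of (or on) the directed line p → q. (Equivalently: for every other point r, the cross product (q − p) × (r − p) ≥ 0.)
Starting point (lowest x, tie lowest y): (-9, 2). Wrap until returning to start. Resulting hull: (-9, 2), (-6, -7), (6, -8), (2, 4).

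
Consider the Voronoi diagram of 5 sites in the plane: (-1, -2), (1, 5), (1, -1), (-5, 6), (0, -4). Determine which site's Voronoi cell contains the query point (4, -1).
Nearest site = (1, -1)

The Voronoi cell of site s contains exactly those query points closer to s than to any other site. Compute squared distances from q = (4, -1) to each site:
  (1 − 4)² + (-1 − -1)² = 9
  (0 − 4)² + (-4 − -1)² = 25
  (-1 − 4)² + (-2 − -1)² = 26
  (1 − 4)² + (5 − -1)² = 45
  (-5 − 4)² + (6 − -1)² = 130
Minimum is attained by (1, -1), so q lies in its Voronoi cell.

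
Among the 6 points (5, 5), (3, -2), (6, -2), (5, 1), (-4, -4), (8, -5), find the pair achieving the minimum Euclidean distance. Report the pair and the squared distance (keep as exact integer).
Pair = ((3, -2), (6, -2)); squared distance = 9

Compute all C(6, 2) = 15 pairwise squared distances (x_i − x_j)² + (y_i − y_j)². The minimum is 9, attained by the pair ((3, -2), (6, -2)).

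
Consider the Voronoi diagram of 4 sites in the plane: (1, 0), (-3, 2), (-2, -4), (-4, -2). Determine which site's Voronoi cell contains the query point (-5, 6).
Nearest site = (-3, 2)

The Voronoi cell of site s contains exactly those query points closer to s than to any other site. Compute squared distances from q = (-5, 6) to each site:
  (-3 − -5)² + (2 − 6)² = 20
  (-4 − -5)² + (-2 − 6)² = 65
  (1 − -5)² + (0 − 6)² = 72
  (-2 − -5)² + (-4 − 6)² = 109
Minimum is attained by (-3, 2), so q lies in its Voronoi cell.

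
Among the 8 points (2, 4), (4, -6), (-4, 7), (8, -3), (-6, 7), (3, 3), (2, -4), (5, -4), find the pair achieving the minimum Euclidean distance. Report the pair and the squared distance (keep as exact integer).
Pair = ((2, 4), (3, 3)); squared distance = 2

Compute all C(8, 2) = 28 pairwise squared distances (x_i − x_j)² + (y_i − y_j)². The minimum is 2, attained by the pair ((2, 4), (3, 3)).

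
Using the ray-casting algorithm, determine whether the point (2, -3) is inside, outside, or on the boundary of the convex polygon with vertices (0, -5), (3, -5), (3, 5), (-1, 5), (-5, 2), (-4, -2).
The point (2, -3) lies strictly inside the polygon

Cast a horizontal ray to the right from the query point and count how many polygon edges it crosses (each edge strictly once or zero times, handled with the usual half-open convention). 
Parity of crossings → odd ⇒ inside.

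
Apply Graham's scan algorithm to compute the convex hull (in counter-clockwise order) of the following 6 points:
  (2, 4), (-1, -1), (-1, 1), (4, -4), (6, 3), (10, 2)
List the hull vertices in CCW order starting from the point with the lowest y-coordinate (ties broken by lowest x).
Hull (CCW) = [(4, -4), (10, 2), (2, 4), (-1, 1), (-1, -1)]

Graham scan procedure:
  1. Find the pivot p₀ = point with lowest y (tie → lowest x): (4, -4).
  2. Sort the remaining points by polar angle around p₀.
  3. Walk through sorted points, maintaining a stack; pop the top while the last three entries make a non-left turn (cross product ≤ 0).
  4. Final stack is the convex hull in CCW order: (4, -4), (10, 2), (2, 4), (-1, 1), (-1, -1).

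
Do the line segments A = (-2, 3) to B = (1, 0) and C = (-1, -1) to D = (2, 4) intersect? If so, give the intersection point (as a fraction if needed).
Yes; intersection at (1/8, 7/8) (t = 17/24 on AB, s = 3/8 on CD)

Parametrize AB as A + t(B − A) = (-2 + 3 t, 3 + -3 t) and CD as C + s(D − C) = (-1 + 3 s, -1 + 5 s). Solve the linear system for (t, s). Determinant = -24 ≠ 0, so a unique intersection of the containing lines exists. Solution: t = 17/24, s = 3/8 — both in [0, 1], so the segments cross. Intersection point: (1/8, 7/8).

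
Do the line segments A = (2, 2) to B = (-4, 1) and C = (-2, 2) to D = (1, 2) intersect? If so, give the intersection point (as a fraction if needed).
No (intersection of containing lines falls outside at least one segment)

Parametrize and solve: t = 0, s = 4/3. At least one of these is outside [0, 1], so the segments do not intersect.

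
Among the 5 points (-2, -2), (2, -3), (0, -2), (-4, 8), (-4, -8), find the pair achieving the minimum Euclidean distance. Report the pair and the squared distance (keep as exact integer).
Pair = ((-2, -2), (0, -2)); squared distance = 4

Compute all C(5, 2) = 10 pairwise squared distances (x_i − x_j)² + (y_i − y_j)². The minimum is 4, attained by the pair ((-2, -2), (0, -2)).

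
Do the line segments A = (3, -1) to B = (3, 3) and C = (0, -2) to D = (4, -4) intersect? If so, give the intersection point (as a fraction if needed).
No (intersection of containing lines falls outside at least one segment)

Parametrize and solve: t = -5/8, s = 3/4. At least one of these is outside [0, 1], so the segments do not intersect.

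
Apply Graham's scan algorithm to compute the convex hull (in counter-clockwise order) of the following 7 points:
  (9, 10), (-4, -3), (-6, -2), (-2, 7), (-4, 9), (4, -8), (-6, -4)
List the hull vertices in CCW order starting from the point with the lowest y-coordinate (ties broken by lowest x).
Hull (CCW) = [(4, -8), (9, 10), (-4, 9), (-6, -2), (-6, -4)]

Graham scan procedure:
  1. Find the pivot p₀ = point with lowest y (tie → lowest x): (4, -8).
  2. Sort the remaining points by polar angle around p₀.
  3. Walk through sorted points, maintaining a stack; pop the top while the last three entries make a non-left turn (cross product ≤ 0).
  4. Final stack is the convex hull in CCW order: (4, -8), (9, 10), (-4, 9), (-6, -2), (-6, -4).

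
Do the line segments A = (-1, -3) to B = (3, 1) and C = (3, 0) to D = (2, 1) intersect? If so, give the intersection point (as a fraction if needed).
Yes; intersection at (5/2, 1/2) (t = 7/8 on AB, s = 1/2 on CD)

Parametrize AB as A + t(B − A) = (-1 + 4 t, -3 + 4 t) and CD as C + s(D − C) = (3 + -1 s, 0 + 1 s). Solve the linear system for (t, s). Determinant = -8 ≠ 0, so a unique intersection of the containing lines exists. Solution: t = 7/8, s = 1/2 — both in [0, 1], so the segments cross. Intersection point: (5/2, 1/2).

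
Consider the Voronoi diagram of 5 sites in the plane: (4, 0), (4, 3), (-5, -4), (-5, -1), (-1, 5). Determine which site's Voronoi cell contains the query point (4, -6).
Nearest site = (4, 0)

The Voronoi cell of site s contains exactly those query points closer to s than to any other site. Compute squared distances from q = (4, -6) to each site:
  (4 − 4)² + (0 − -6)² = 36
  (4 − 4)² + (3 − -6)² = 81
  (-5 − 4)² + (-4 − -6)² = 85
  (-5 − 4)² + (-1 − -6)² = 106
  (-1 − 4)² + (5 − -6)² = 146
Minimum is attained by (4, 0), so q lies in its Voronoi cell.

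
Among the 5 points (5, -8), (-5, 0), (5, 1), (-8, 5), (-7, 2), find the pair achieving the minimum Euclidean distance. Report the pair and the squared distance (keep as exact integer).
Pair = ((-5, 0), (-7, 2)); squared distance = 8

Compute all C(5, 2) = 10 pairwise squared distances (x_i − x_j)² + (y_i − y_j)². The minimum is 8, attained by the pair ((-5, 0), (-7, 2)).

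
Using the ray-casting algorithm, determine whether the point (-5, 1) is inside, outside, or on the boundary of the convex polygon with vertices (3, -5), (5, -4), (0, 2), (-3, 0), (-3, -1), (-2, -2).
The point (-5, 1) lies strictly outside the polygon

Cast a horizontal ray to the right from the query point and count how many polygon edges it crosses (each edge strictly once or zero times, handled with the usual half-open convention). 
Parity of crossings → even ⇒ outside.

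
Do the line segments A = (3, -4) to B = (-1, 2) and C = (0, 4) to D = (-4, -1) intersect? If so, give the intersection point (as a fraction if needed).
No (intersection of containing lines falls outside at least one segment)

Parametrize and solve: t = 47/44, s = 7/22. At least one of these is outside [0, 1], so the segments do not intersect.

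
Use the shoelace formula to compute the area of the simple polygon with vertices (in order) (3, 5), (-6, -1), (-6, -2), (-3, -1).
Area = 21/2

Shoelace formula: Area = (1/2) |Σ_i (x_i · y_{i+1} − x_{i+1} · y_i)| (indices mod n). Compute each cross term:
  (3)(-1) − (-6)(5) = 27
  (-6)(-2) − (-6)(-1) = 6
  (-6)(-1) − (-3)(-2) = 0
  (-3)(5) − (3)(-1) = -12
Sum = 21, so (signed) Area = 21/2 = 21/2, |Area| = 21/2.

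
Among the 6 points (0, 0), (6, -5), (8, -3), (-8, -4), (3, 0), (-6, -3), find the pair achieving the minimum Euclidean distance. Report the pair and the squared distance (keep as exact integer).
Pair = ((-8, -4), (-6, -3)); squared distance = 5

Compute all C(6, 2) = 15 pairwise squared distances (x_i − x_j)² + (y_i − y_j)². The minimum is 5, attained by the pair ((-8, -4), (-6, -3)).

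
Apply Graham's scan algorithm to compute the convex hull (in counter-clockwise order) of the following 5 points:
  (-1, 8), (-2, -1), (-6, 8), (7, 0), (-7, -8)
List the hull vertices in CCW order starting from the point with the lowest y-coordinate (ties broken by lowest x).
Hull (CCW) = [(-7, -8), (7, 0), (-1, 8), (-6, 8)]

Graham scan procedure:
  1. Find the pivot p₀ = point with lowest y (tie → lowest x): (-7, -8).
  2. Sort the remaining points by polar angle around p₀.
  3. Walk through sorted points, maintaining a stack; pop the top while the last three entries make a non-left turn (cross product ≤ 0).
  4. Final stack is the convex hull in CCW order: (-7, -8), (7, 0), (-1, 8), (-6, 8).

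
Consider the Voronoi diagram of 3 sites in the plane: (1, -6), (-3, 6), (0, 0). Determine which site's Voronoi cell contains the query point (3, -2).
Nearest site = (0, 0)

The Voronoi cell of site s contains exactly those query points closer to s than to any other site. Compute squared distances from q = (3, -2) to each site:
  (0 − 3)² + (0 − -2)² = 13
  (1 − 3)² + (-6 − -2)² = 20
  (-3 − 3)² + (6 − -2)² = 100
Minimum is attained by (0, 0), so q lies in its Voronoi cell.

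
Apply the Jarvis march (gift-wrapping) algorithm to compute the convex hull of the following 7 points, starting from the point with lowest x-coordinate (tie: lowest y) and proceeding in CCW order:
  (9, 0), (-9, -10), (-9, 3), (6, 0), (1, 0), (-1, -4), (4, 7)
Hull (CCW) = [(-9, -10), (9, 0), (4, 7), (-9, 3)]

Jarvis march: at each step, from the current hull vertex p, select the next vertex q as the point such that every other point lies strictly to the left of (or on) the directed line p → q. (Equivalently: for every other point r, the cross product (q − p) × (r − p) ≥ 0.)
Starting point (lowest x, tie lowest y): (-9, -10). Wrap until returning to start. Resulting hull: (-9, -10), (9, 0), (4, 7), (-9, 3).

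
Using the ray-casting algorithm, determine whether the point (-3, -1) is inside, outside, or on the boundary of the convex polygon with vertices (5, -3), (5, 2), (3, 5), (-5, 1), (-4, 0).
The point (-3, -1) lies strictly outside the polygon

Cast a horizontal ray to the right from the query point and count how many polygon edges it crosses (each edge strictly once or zero times, handled with the usual half-open convention). 
Parity of crossings → even ⇒ outside.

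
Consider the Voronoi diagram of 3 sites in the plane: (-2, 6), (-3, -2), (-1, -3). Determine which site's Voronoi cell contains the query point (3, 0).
Nearest site = (-1, -3)

The Voronoi cell of site s contains exactly those query points closer to s than to any other site. Compute squared distances from q = (3, 0) to each site:
  (-1 − 3)² + (-3 − 0)² = 25
  (-3 − 3)² + (-2 − 0)² = 40
  (-2 − 3)² + (6 − 0)² = 61
Minimum is attained by (-1, -3), so q lies in its Voronoi cell.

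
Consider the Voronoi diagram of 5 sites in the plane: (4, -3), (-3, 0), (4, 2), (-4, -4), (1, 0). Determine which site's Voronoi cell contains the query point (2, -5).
Nearest site = (4, -3)

The Voronoi cell of site s contains exactly those query points closer to s than to any other site. Compute squared distances from q = (2, -5) to each site:
  (4 − 2)² + (-3 − -5)² = 8
  (1 − 2)² + (0 − -5)² = 26
  (-4 − 2)² + (-4 − -5)² = 37
  (-3 − 2)² + (0 − -5)² = 50
  (4 − 2)² + (2 − -5)² = 53
Minimum is attained by (4, -3), so q lies in its Voronoi cell.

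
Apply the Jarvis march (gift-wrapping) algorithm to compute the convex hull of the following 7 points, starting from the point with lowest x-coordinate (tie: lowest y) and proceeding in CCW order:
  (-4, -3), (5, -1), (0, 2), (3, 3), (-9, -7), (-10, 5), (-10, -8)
Hull (CCW) = [(-10, -8), (5, -1), (3, 3), (-10, 5)]

Jarvis march: at each step, from the current hull vertex p, select the next vertex q as the point such that every other point lies strictly to the left of (or on) the directed line p → q. (Equivalently: for every other point r, the cross product (q − p) × (r − p) ≥ 0.)
Starting point (lowest x, tie lowest y): (-10, -8). Wrap until returning to start. Resulting hull: (-10, -8), (5, -1), (3, 3), (-10, 5).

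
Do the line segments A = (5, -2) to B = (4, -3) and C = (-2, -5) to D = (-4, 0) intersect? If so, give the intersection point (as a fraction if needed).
No (intersection of containing lines falls outside at least one segment)

Parametrize and solve: t = 41/7, s = -4/7. At least one of these is outside [0, 1], so the segments do not intersect.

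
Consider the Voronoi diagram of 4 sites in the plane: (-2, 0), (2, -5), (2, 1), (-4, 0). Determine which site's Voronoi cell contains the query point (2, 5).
Nearest site = (2, 1)

The Voronoi cell of site s contains exactly those query points closer to s than to any other site. Compute squared distances from q = (2, 5) to each site:
  (2 − 2)² + (1 − 5)² = 16
  (-2 − 2)² + (0 − 5)² = 41
  (-4 − 2)² + (0 − 5)² = 61
  (2 − 2)² + (-5 − 5)² = 100
Minimum is attained by (2, 1), so q lies in its Voronoi cell.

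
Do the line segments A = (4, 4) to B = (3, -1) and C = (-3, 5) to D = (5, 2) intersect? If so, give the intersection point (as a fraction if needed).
Yes; intersection at (159/43, 107/43) (t = 13/43 on AB, s = 36/43 on CD)

Parametrize AB as A + t(B − A) = (4 + -1 t, 4 + -5 t) and CD as C + s(D − C) = (-3 + 8 s, 5 + -3 s). Solve the linear system for (t, s). Determinant = -43 ≠ 0, so a unique intersection of the containing lines exists. Solution: t = 13/43, s = 36/43 — both in [0, 1], so the segments cross. Intersection point: (159/43, 107/43).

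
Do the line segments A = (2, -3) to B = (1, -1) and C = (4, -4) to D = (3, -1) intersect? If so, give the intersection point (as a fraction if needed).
No (intersection of containing lines falls outside at least one segment)

Parametrize and solve: t = -5, s = -3. At least one of these is outside [0, 1], so the segments do not intersect.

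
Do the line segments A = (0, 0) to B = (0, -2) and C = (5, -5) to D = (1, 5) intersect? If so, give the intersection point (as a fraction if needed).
No (intersection of containing lines falls outside at least one segment)

Parametrize and solve: t = -15/4, s = 5/4. At least one of these is outside [0, 1], so the segments do not intersect.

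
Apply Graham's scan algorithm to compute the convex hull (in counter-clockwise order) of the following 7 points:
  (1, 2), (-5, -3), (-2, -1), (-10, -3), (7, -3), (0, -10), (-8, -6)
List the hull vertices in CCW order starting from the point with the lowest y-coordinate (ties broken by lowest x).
Hull (CCW) = [(0, -10), (7, -3), (1, 2), (-10, -3), (-8, -6)]

Graham scan procedure:
  1. Find the pivot p₀ = point with lowest y (tie → lowest x): (0, -10).
  2. Sort the remaining points by polar angle around p₀.
  3. Walk through sorted points, maintaining a stack; pop the top while the last three entries make a non-left turn (cross product ≤ 0).
  4. Final stack is the convex hull in CCW order: (0, -10), (7, -3), (1, 2), (-10, -3), (-8, -6).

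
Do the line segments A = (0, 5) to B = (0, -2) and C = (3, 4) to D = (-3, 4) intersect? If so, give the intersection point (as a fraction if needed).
Yes; intersection at (0, 4) (t = 1/7 on AB, s = 1/2 on CD)

Parametrize AB as A + t(B − A) = (0 + 0 t, 5 + -7 t) and CD as C + s(D − C) = (3 + -6 s, 4 + 0 s). Solve the linear system for (t, s). Determinant = 42 ≠ 0, so a unique intersection of the containing lines exists. Solution: t = 1/7, s = 1/2 — both in [0, 1], so the segments cross. Intersection point: (0, 4).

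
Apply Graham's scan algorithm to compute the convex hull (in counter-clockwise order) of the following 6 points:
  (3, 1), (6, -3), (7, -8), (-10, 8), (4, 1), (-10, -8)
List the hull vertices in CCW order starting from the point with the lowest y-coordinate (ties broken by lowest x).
Hull (CCW) = [(-10, -8), (7, -8), (6, -3), (4, 1), (-10, 8)]

Graham scan procedure:
  1. Find the pivot p₀ = point with lowest y (tie → lowest x): (-10, -8).
  2. Sort the remaining points by polar angle around p₀.
  3. Walk through sorted points, maintaining a stack; pop the top while the last three entries make a non-left turn (cross product ≤ 0).
  4. Final stack is the convex hull in CCW order: (-10, -8), (7, -8), (6, -3), (4, 1), (-10, 8).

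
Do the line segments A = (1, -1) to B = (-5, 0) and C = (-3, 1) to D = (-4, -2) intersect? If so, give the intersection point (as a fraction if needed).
Yes; intersection at (-65/19, -5/19) (t = 14/19 on AB, s = 8/19 on CD)

Parametrize AB as A + t(B − A) = (1 + -6 t, -1 + 1 t) and CD as C + s(D − C) = (-3 + -1 s, 1 + -3 s). Solve the linear system for (t, s). Determinant = -19 ≠ 0, so a unique intersection of the containing lines exists. Solution: t = 14/19, s = 8/19 — both in [0, 1], so the segments cross. Intersection point: (-65/19, -5/19).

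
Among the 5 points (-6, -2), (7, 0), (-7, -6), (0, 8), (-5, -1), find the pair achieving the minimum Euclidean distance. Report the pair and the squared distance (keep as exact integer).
Pair = ((-6, -2), (-5, -1)); squared distance = 2

Compute all C(5, 2) = 10 pairwise squared distances (x_i − x_j)² + (y_i − y_j)². The minimum is 2, attained by the pair ((-6, -2), (-5, -1)).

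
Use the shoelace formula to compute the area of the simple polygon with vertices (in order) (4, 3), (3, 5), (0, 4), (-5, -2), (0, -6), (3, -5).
Area = 60

Shoelace formula: Area = (1/2) |Σ_i (x_i · y_{i+1} − x_{i+1} · y_i)| (indices mod n). Compute each cross term:
  (4)(5) − (3)(3) = 11
  (3)(4) − (0)(5) = 12
  (0)(-2) − (-5)(4) = 20
  (-5)(-6) − (0)(-2) = 30
  (0)(-5) − (3)(-6) = 18
  (3)(3) − (4)(-5) = 29
Sum = 120, so (signed) Area = 120/2 = 60, |Area| = 60.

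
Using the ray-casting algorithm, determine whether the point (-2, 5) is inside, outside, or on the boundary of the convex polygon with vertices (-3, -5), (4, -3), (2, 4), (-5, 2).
The point (-2, 5) lies strictly outside the polygon

Cast a horizontal ray to the right from the query point and count how many polygon edges it crosses (each edge strictly once or zero times, handled with the usual half-open convention). 
Parity of crossings → even ⇒ outside.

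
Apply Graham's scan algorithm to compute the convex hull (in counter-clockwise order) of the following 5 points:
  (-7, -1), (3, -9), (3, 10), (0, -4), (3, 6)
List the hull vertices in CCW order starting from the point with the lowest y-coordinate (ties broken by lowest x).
Hull (CCW) = [(3, -9), (3, 10), (-7, -1)]

Graham scan procedure:
  1. Find the pivot p₀ = point with lowest y (tie → lowest x): (3, -9).
  2. Sort the remaining points by polar angle around p₀.
  3. Walk through sorted points, maintaining a stack; pop the top while the last three entries make a non-left turn (cross product ≤ 0).
  4. Final stack is the convex hull in CCW order: (3, -9), (3, 10), (-7, -1).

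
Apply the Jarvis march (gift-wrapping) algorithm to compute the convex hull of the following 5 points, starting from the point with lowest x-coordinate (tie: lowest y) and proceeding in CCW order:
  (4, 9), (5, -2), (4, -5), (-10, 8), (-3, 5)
Hull (CCW) = [(-10, 8), (4, -5), (5, -2), (4, 9)]

Jarvis march: at each step, from the current hull vertex p, select the next vertex q as the point such that every other point lies strictly to the left of (or on) the directed line p → q. (Equivalently: for every other point r, the cross product (q − p) × (r − p) ≥ 0.)
Starting point (lowest x, tie lowest y): (-10, 8). Wrap until returning to start. Resulting hull: (-10, 8), (4, -5), (5, -2), (4, 9).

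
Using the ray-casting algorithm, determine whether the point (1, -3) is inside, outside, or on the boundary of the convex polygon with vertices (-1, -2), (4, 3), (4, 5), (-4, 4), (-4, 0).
The point (1, -3) lies strictly outside the polygon

Cast a horizontal ray to the right from the query point and count how many polygon edges it crosses (each edge strictly once or zero times, handled with the usual half-open convention). 
Parity of crossings → even ⇒ outside.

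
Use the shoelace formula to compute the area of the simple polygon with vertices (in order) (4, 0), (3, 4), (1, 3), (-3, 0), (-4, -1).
Area = 37/2

Shoelace formula: Area = (1/2) |Σ_i (x_i · y_{i+1} − x_{i+1} · y_i)| (indices mod n). Compute each cross term:
  (4)(4) − (3)(0) = 16
  (3)(3) − (1)(4) = 5
  (1)(0) − (-3)(3) = 9
  (-3)(-1) − (-4)(0) = 3
  (-4)(0) − (4)(-1) = 4
Sum = 37, so (signed) Area = 37/2 = 37/2, |Area| = 37/2.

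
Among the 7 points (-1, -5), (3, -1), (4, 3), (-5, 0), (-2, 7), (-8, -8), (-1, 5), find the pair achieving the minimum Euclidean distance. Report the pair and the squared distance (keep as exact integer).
Pair = ((-2, 7), (-1, 5)); squared distance = 5

Compute all C(7, 2) = 21 pairwise squared distances (x_i − x_j)² + (y_i − y_j)². The minimum is 5, attained by the pair ((-2, 7), (-1, 5)).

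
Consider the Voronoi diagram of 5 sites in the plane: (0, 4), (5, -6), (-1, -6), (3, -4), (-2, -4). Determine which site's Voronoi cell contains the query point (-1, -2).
Nearest site = (-2, -4)

The Voronoi cell of site s contains exactly those query points closer to s than to any other site. Compute squared distances from q = (-1, -2) to each site:
  (-2 − -1)² + (-4 − -2)² = 5
  (-1 − -1)² + (-6 − -2)² = 16
  (3 − -1)² + (-4 − -2)² = 20
  (0 − -1)² + (4 − -2)² = 37
  (5 − -1)² + (-6 − -2)² = 52
Minimum is attained by (-2, -4), so q lies in its Voronoi cell.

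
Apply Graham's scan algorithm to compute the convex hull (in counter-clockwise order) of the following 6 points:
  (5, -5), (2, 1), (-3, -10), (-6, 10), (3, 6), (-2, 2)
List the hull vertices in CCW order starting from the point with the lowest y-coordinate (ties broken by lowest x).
Hull (CCW) = [(-3, -10), (5, -5), (3, 6), (-6, 10)]

Graham scan procedure:
  1. Find the pivot p₀ = point with lowest y (tie → lowest x): (-3, -10).
  2. Sort the remaining points by polar angle around p₀.
  3. Walk through sorted points, maintaining a stack; pop the top while the last three entries make a non-left turn (cross product ≤ 0).
  4. Final stack is the convex hull in CCW order: (-3, -10), (5, -5), (3, 6), (-6, 10).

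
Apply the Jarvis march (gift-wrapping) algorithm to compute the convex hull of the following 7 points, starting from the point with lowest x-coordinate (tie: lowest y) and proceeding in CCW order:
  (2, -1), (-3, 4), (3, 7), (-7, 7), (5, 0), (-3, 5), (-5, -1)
Hull (CCW) = [(-7, 7), (-5, -1), (2, -1), (5, 0), (3, 7)]

Jarvis march: at each step, from the current hull vertex p, select the next vertex q as the point such that every other point lies strictly to the left of (or on) the directed line p → q. (Equivalently: for every other point r, the cross product (q − p) × (r − p) ≥ 0.)
Starting point (lowest x, tie lowest y): (-7, 7). Wrap until returning to start. Resulting hull: (-7, 7), (-5, -1), (2, -1), (5, 0), (3, 7).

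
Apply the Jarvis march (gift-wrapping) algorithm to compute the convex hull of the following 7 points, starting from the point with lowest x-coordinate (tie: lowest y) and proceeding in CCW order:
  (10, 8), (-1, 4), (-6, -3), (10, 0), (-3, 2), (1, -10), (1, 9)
Hull (CCW) = [(-6, -3), (1, -10), (10, 0), (10, 8), (1, 9)]

Jarvis march: at each step, from the current hull vertex p, select the next vertex q as the point such that every other point lies strictly to the left of (or on) the directed line p → q. (Equivalently: for every other point r, the cross product (q − p) × (r − p) ≥ 0.)
Starting point (lowest x, tie lowest y): (-6, -3). Wrap until returning to start. Resulting hull: (-6, -3), (1, -10), (10, 0), (10, 8), (1, 9).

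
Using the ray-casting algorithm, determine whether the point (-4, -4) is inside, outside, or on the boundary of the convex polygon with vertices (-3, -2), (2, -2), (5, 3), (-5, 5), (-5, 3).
The point (-4, -4) lies strictly outside the polygon

Cast a horizontal ray to the right from the query point and count how many polygon edges it crosses (each edge strictly once or zero times, handled with the usual half-open convention). 
Parity of crossings → even ⇒ outside.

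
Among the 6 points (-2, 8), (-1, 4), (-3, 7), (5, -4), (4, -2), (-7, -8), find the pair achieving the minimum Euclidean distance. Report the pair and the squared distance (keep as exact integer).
Pair = ((-2, 8), (-3, 7)); squared distance = 2

Compute all C(6, 2) = 15 pairwise squared distances (x_i − x_j)² + (y_i − y_j)². The minimum is 2, attained by the pair ((-2, 8), (-3, 7)).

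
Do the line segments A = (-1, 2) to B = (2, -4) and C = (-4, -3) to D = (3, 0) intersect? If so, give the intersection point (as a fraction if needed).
Yes; intersection at (9/17, -18/17) (t = 26/51 on AB, s = 11/17 on CD)

Parametrize AB as A + t(B − A) = (-1 + 3 t, 2 + -6 t) and CD as C + s(D − C) = (-4 + 7 s, -3 + 3 s). Solve the linear system for (t, s). Determinant = -51 ≠ 0, so a unique intersection of the containing lines exists. Solution: t = 26/51, s = 11/17 — both in [0, 1], so the segments cross. Intersection point: (9/17, -18/17).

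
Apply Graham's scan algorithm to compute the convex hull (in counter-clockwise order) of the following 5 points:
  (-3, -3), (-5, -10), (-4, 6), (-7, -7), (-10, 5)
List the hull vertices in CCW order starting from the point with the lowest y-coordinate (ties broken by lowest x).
Hull (CCW) = [(-5, -10), (-3, -3), (-4, 6), (-10, 5), (-7, -7)]

Graham scan procedure:
  1. Find the pivot p₀ = point with lowest y (tie → lowest x): (-5, -10).
  2. Sort the remaining points by polar angle around p₀.
  3. Walk through sorted points, maintaining a stack; pop the top while the last three entries make a non-left turn (cross product ≤ 0).
  4. Final stack is the convex hull in CCW order: (-5, -10), (-3, -3), (-4, 6), (-10, 5), (-7, -7).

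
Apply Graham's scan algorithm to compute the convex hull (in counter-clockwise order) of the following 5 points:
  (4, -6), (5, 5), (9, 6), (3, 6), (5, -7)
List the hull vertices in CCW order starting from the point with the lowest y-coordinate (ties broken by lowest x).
Hull (CCW) = [(5, -7), (9, 6), (3, 6), (4, -6)]

Graham scan procedure:
  1. Find the pivot p₀ = point with lowest y (tie → lowest x): (5, -7).
  2. Sort the remaining points by polar angle around p₀.
  3. Walk through sorted points, maintaining a stack; pop the top while the last three entries make a non-left turn (cross product ≤ 0).
  4. Final stack is the convex hull in CCW order: (5, -7), (9, 6), (3, 6), (4, -6).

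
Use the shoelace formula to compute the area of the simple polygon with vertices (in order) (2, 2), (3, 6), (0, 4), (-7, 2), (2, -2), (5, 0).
Area = 38

Shoelace formula: Area = (1/2) |Σ_i (x_i · y_{i+1} − x_{i+1} · y_i)| (indices mod n). Compute each cross term:
  (2)(6) − (3)(2) = 6
  (3)(4) − (0)(6) = 12
  (0)(2) − (-7)(4) = 28
  (-7)(-2) − (2)(2) = 10
  (2)(0) − (5)(-2) = 10
  (5)(2) − (2)(0) = 10
Sum = 76, so (signed) Area = 76/2 = 38, |Area| = 38.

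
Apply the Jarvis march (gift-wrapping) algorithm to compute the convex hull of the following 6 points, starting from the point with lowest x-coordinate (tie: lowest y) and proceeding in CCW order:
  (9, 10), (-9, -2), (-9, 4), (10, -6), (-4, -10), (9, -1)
Hull (CCW) = [(-9, -2), (-4, -10), (10, -6), (9, 10), (-9, 4)]

Jarvis march: at each step, from the current hull vertex p, select the next vertex q as the point such that every other point lies strictly to the left of (or on) the directed line p → q. (Equivalently: for every other point r, the cross product (q − p) × (r − p) ≥ 0.)
Starting point (lowest x, tie lowest y): (-9, -2). Wrap until returning to start. Resulting hull: (-9, -2), (-4, -10), (10, -6), (9, 10), (-9, 4).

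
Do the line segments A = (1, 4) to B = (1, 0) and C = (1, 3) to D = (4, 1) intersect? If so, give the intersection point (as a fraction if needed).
Yes; intersection at (1, 3) (t = 1/4 on AB, s = 0 on CD)

Parametrize AB as A + t(B − A) = (1 + 0 t, 4 + -4 t) and CD as C + s(D − C) = (1 + 3 s, 3 + -2 s). Solve the linear system for (t, s). Determinant = -12 ≠ 0, so a unique intersection of the containing lines exists. Solution: t = 1/4, s = 0 — both in [0, 1], so the segments cross. Intersection point: (1, 3).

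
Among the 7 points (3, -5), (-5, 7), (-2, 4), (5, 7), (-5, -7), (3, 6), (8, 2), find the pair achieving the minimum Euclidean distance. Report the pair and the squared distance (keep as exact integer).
Pair = ((5, 7), (3, 6)); squared distance = 5

Compute all C(7, 2) = 21 pairwise squared distances (x_i − x_j)² + (y_i − y_j)². The minimum is 5, attained by the pair ((5, 7), (3, 6)).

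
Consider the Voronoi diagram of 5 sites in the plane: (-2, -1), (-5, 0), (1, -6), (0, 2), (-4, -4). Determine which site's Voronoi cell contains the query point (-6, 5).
Nearest site = (-5, 0)

The Voronoi cell of site s contains exactly those query points closer to s than to any other site. Compute squared distances from q = (-6, 5) to each site:
  (-5 − -6)² + (0 − 5)² = 26
  (0 − -6)² + (2 − 5)² = 45
  (-2 − -6)² + (-1 − 5)² = 52
  (-4 − -6)² + (-4 − 5)² = 85
  (1 − -6)² + (-6 − 5)² = 170
Minimum is attained by (-5, 0), so q lies in its Voronoi cell.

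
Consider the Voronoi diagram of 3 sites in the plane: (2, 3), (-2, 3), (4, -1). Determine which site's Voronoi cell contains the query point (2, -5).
Nearest site = (4, -1)

The Voronoi cell of site s contains exactly those query points closer to s than to any other site. Compute squared distances from q = (2, -5) to each site:
  (4 − 2)² + (-1 − -5)² = 20
  (2 − 2)² + (3 − -5)² = 64
  (-2 − 2)² + (3 − -5)² = 80
Minimum is attained by (4, -1), so q lies in its Voronoi cell.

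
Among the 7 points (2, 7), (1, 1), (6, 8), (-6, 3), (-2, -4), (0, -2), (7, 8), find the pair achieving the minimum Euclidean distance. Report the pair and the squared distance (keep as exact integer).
Pair = ((6, 8), (7, 8)); squared distance = 1

Compute all C(7, 2) = 21 pairwise squared distances (x_i − x_j)² + (y_i − y_j)². The minimum is 1, attained by the pair ((6, 8), (7, 8)).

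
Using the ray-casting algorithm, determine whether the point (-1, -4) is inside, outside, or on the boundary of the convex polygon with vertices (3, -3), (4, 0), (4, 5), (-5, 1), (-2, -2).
The point (-1, -4) lies strictly outside the polygon

Cast a horizontal ray to the right from the query point and count how many polygon edges it crosses (each edge strictly once or zero times, handled with the usual half-open convention). 
Parity of crossings → even ⇒ outside.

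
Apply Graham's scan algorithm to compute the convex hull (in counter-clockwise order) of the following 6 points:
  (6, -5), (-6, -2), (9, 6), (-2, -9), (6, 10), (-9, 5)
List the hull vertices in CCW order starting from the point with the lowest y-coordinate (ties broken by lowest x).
Hull (CCW) = [(-2, -9), (6, -5), (9, 6), (6, 10), (-9, 5), (-6, -2)]

Graham scan procedure:
  1. Find the pivot p₀ = point with lowest y (tie → lowest x): (-2, -9).
  2. Sort the remaining points by polar angle around p₀.
  3. Walk through sorted points, maintaining a stack; pop the top while the last three entries make a non-left turn (cross product ≤ 0).
  4. Final stack is the convex hull in CCW order: (-2, -9), (6, -5), (9, 6), (6, 10), (-9, 5), (-6, -2).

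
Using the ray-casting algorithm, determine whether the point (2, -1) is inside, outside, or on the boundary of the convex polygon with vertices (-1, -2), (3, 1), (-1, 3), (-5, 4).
The point (2, -1) lies strictly outside the polygon

Cast a horizontal ray to the right from the query point and count how many polygon edges it crosses (each edge strictly once or zero times, handled with the usual half-open convention). 
Parity of crossings → even ⇒ outside.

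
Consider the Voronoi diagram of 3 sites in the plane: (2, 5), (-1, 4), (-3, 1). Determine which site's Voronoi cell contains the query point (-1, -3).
Nearest site = (-3, 1)

The Voronoi cell of site s contains exactly those query points closer to s than to any other site. Compute squared distances from q = (-1, -3) to each site:
  (-3 − -1)² + (1 − -3)² = 20
  (-1 − -1)² + (4 − -3)² = 49
  (2 − -1)² + (5 − -3)² = 73
Minimum is attained by (-3, 1), so q lies in its Voronoi cell.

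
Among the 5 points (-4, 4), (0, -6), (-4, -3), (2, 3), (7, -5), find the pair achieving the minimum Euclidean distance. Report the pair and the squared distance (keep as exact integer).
Pair = ((0, -6), (-4, -3)); squared distance = 25

Compute all C(5, 2) = 10 pairwise squared distances (x_i − x_j)² + (y_i − y_j)². The minimum is 25, attained by the pair ((0, -6), (-4, -3)).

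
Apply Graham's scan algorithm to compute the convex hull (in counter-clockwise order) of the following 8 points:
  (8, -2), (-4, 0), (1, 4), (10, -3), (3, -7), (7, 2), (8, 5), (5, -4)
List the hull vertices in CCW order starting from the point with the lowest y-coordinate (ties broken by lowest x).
Hull (CCW) = [(3, -7), (10, -3), (8, 5), (1, 4), (-4, 0)]

Graham scan procedure:
  1. Find the pivot p₀ = point with lowest y (tie → lowest x): (3, -7).
  2. Sort the remaining points by polar angle around p₀.
  3. Walk through sorted points, maintaining a stack; pop the top while the last three entries make a non-left turn (cross product ≤ 0).
  4. Final stack is the convex hull in CCW order: (3, -7), (10, -3), (8, 5), (1, 4), (-4, 0).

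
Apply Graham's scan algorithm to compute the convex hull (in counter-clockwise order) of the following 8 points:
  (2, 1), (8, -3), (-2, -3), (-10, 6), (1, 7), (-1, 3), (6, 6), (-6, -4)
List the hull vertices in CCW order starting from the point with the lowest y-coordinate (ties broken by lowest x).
Hull (CCW) = [(-6, -4), (8, -3), (6, 6), (1, 7), (-10, 6)]

Graham scan procedure:
  1. Find the pivot p₀ = point with lowest y (tie → lowest x): (-6, -4).
  2. Sort the remaining points by polar angle around p₀.
  3. Walk through sorted points, maintaining a stack; pop the top while the last three entries make a non-left turn (cross product ≤ 0).
  4. Final stack is the convex hull in CCW order: (-6, -4), (8, -3), (6, 6), (1, 7), (-10, 6).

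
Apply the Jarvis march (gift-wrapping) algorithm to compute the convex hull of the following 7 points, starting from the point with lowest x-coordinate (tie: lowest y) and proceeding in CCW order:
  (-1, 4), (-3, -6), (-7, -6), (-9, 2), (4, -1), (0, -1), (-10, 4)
Hull (CCW) = [(-10, 4), (-7, -6), (-3, -6), (4, -1), (-1, 4)]

Jarvis march: at each step, from the current hull vertex p, select the next vertex q as the point such that every other point lies strictly to the left of (or on) the directed line p → q. (Equivalently: for every other point r, the cross product (q − p) × (r − p) ≥ 0.)
Starting point (lowest x, tie lowest y): (-10, 4). Wrap until returning to start. Resulting hull: (-10, 4), (-7, -6), (-3, -6), (4, -1), (-1, 4).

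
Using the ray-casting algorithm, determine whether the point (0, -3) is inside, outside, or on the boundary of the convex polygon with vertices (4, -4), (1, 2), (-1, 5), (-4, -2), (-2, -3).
The point (0, -3) lies strictly inside the polygon

Cast a horizontal ray to the right from the query point and count how many polygon edges it crosses (each edge strictly once or zero times, handled with the usual half-open convention). 
Parity of crossings → odd ⇒ inside.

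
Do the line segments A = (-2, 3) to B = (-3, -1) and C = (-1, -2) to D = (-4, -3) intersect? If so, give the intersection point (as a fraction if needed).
No (intersection of containing lines falls outside at least one segment)

Parametrize and solve: t = 16/11, s = 9/11. At least one of these is outside [0, 1], so the segments do not intersect.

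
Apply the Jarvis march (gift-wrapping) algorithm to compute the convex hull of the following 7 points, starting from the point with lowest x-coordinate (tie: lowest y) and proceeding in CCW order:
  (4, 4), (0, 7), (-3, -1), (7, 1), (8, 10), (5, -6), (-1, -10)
Hull (CCW) = [(-3, -1), (-1, -10), (5, -6), (7, 1), (8, 10), (0, 7)]

Jarvis march: at each step, from the current hull vertex p, select the next vertex q as the point such that every other point lies strictly to the left of (or on) the directed line p → q. (Equivalently: for every other point r, the cross product (q − p) × (r − p) ≥ 0.)
Starting point (lowest x, tie lowest y): (-3, -1). Wrap until returning to start. Resulting hull: (-3, -1), (-1, -10), (5, -6), (7, 1), (8, 10), (0, 7).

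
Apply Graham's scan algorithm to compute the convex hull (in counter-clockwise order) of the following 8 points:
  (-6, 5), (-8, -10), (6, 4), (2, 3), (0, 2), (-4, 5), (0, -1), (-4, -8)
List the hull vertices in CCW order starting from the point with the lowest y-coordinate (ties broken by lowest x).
Hull (CCW) = [(-8, -10), (-4, -8), (6, 4), (-4, 5), (-6, 5)]

Graham scan procedure:
  1. Find the pivot p₀ = point with lowest y (tie → lowest x): (-8, -10).
  2. Sort the remaining points by polar angle around p₀.
  3. Walk through sorted points, maintaining a stack; pop the top while the last three entries make a non-left turn (cross product ≤ 0).
  4. Final stack is the convex hull in CCW order: (-8, -10), (-4, -8), (6, 4), (-4, 5), (-6, 5).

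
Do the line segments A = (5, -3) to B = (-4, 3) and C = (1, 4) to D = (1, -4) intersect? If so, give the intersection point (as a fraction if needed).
Yes; intersection at (1, -1/3) (t = 4/9 on AB, s = 13/24 on CD)

Parametrize AB as A + t(B − A) = (5 + -9 t, -3 + 6 t) and CD as C + s(D − C) = (1 + 0 s, 4 + -8 s). Solve the linear system for (t, s). Determinant = -72 ≠ 0, so a unique intersection of the containing lines exists. Solution: t = 4/9, s = 13/24 — both in [0, 1], so the segments cross. Intersection point: (1, -1/3).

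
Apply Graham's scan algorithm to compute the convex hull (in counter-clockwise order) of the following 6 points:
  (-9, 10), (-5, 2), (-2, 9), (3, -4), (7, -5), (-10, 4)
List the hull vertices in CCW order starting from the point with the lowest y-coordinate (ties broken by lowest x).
Hull (CCW) = [(7, -5), (-2, 9), (-9, 10), (-10, 4), (3, -4)]

Graham scan procedure:
  1. Find the pivot p₀ = point with lowest y (tie → lowest x): (7, -5).
  2. Sort the remaining points by polar angle around p₀.
  3. Walk through sorted points, maintaining a stack; pop the top while the last three entries make a non-left turn (cross product ≤ 0).
  4. Final stack is the convex hull in CCW order: (7, -5), (-2, 9), (-9, 10), (-10, 4), (3, -4).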